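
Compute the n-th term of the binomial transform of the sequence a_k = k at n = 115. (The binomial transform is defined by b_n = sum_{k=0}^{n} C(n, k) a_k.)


With a_k = k, b_n = sum_{k=0}^{n} C(n, k) k. Using k * C(n, k) = n * C(n-1, k-1) gives b_n = n * sum_{k>=1} C(n-1, k-1) = n * 2^(n-1).
For n = 115: 115 * 2^114 = 115 * 20769187434139310514121985316880384 = 2388456554926020709124028311441244160.

2388456554926020709124028311441244160


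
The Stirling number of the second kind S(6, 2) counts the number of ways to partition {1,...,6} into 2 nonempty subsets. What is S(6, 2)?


Using the explicit formula S(n,k) = (1/k!) sum_{j=0}^{k} (-1)^(k-j) C(k,j) j^n:
S(6, 2) = 31
Equivalently, S(n,k) is n! times the coefficient of x^n in the EGF (e^x - 1)^k / k!.

31


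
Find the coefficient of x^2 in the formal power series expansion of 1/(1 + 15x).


Write 1/(1 + c x) = 1/(1 - (-c) x) and apply the geometric-series identity
1/(1 - y) = sum_{k>=0} y^k to get 1/(1 + c x) = sum_{k>=0} (-c)^k x^k.
So the coefficient of x^k is (-c)^k = (-1)^k * c^k.
Here c = 15 and k = 2:
(-15)^2 = 1 * 225 = 225

225


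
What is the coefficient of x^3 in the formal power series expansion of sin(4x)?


The Maclaurin series is sin(t) = sum_{k>=0} (-1)^k t^(2k+1) / (2k+1)!, so substituting t = 4x, only odd powers of x are nonzero, with coefficient of x^(2k+1) equal to (-1)^k 4^(2k+1) / (2k+1)!.
Write 3 = 2*1 + 1, giving the coefficient (-1)^1 * 4^3 / 3! = -64/6 = -32/3.

-32/3


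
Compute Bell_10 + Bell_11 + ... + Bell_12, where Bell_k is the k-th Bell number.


Recall Bell_k counts set partitions of a k-set (with Bell_0 = 1 by convention).
Bell_10 through Bell_12: 115975, 678570, 4213597
Sum = 115975 + 678570 + 4213597 = 5008142.

5008142


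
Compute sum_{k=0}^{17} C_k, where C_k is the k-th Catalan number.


C_0 through C_17: 1, 1, 2, 5, 14, 42, 132, 429, 1430, 4862, 16796, 58786, 208012, 742900, 2674440, 9694845, 35357670, 129644790
Sum = 1 + 1 + 2 + 5 + 14 + 42 + 132 + 429 + 1430 + 4862 + 16796 + 58786 + 208012 + 742900 + 2674440 + 9694845 + 35357670 + 129644790
= 178405157

178405157


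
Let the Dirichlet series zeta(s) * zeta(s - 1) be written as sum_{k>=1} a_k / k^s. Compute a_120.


Convolution gives a_k = sum_{d | k} d * 1 = sum_{d | k} d = sigma(k), the sum of positive divisors of k.
For k = 120, the divisors are 1, 2, 3, 4, 5, 6, 8, 10, 12, 15, 20, 24, 30, 40, 60, 120, so
sigma(120) = 1 + 2 + 3 + 4 + 5 + 6 + 8 + 10 + 12 + 15 + 20 + 24 + 30 + 40 + 60 + 120 = 360.

360


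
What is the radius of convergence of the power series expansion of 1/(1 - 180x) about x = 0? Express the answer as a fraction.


Expanding 1/(1 - 180x) = sum_{k>=0} 180^k x^k, the series converges when |180x| < 1, i.e., |x| < 1/180.
So the radius of convergence is 1/180 = 1/180.

1/180


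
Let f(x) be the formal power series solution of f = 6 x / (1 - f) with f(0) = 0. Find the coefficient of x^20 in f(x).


Apply Lagrange inversion: f = 6 x * phi(f) with phi(t) = 1/(1 - t), so
[x^n] f = 6^n * (1/n) [t^(n-1)] phi(t)^n = 6^n * (1/n) [t^(n-1)] (1 - t)^(-n) = 6^n * (1/n) C(2n - 2, n - 1) = 6^n * C_{n-1}.
For n = 20: C_19 = C(38, 19) / 20 = 35345263800/20 = 1767263190.
With the 6^20 = 3656158440062976 factor, the coefficient is 3656158440062976 * 1767263190 = 6461394227931118766653440.

6461394227931118766653440


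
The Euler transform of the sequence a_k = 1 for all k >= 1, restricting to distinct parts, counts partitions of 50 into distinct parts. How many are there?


Partitions of 50 into distinct parts can be computed via generating function.
Product (1+x)(1+x^2)(1+x^3)...
The coefficient of x^50 = 3658

3658


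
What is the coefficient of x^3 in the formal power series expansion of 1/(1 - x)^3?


The expansion 1/(1 - x)^r = sum_{k>=0} C(k + r - 1, r - 1) x^k follows from the multiset / negative-binomial theorem (or from repeated differentiation of the geometric series).
For r = 3 and k = 3:
C(5, 2) = 120 / (2 * 6) = 10.

10


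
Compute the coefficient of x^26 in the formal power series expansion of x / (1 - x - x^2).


Let f(x) = sum_{k>=0} a_k x^k. Multiplying f(x) * (1 - x - x^2) = x and matching coefficients gives a_0 = 0, a_1 = 1, and a_k = a_{k-1} + a_{k-2} for k >= 2. These are the Fibonacci numbers F_k.
Iterating from F_0 = 0, F_1 = 1:
F_0=0, F_1=1, F_2=1, F_3=2, F_4=3, F_5=5, F_6=8, F_7=13, F_8=21, F_9=34, ...
F_26 = 121393.

121393


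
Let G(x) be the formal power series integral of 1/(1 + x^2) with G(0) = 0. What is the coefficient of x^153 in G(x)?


1/(1 + x^2) = sum_{j>=0} (-1)^j x^(2j). Integrating termwise with G(0) = 0:
G(x) = sum_{j>=0} (-1)^j x^(2j+1) / (2j+1) = arctan(x).
Only odd powers are nonzero. For x^153 write 153 = 2*76 + 1, giving
(-1)^76 / 153 = 1/153 = 1/153.

1/153


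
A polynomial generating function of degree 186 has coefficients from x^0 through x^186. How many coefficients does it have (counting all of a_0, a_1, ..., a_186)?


A polynomial of degree 186 takes the form a_0 + a_1 x + ... + a_186 x^186.
The number of coefficients is 186 + 1 = 187.

187


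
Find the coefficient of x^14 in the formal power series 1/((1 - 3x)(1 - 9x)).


By partial fractions or Cauchy convolution:
The coefficient equals sum_{k=0}^{14} 3^k * 9^(14-k).
= 34315186290957

34315186290957


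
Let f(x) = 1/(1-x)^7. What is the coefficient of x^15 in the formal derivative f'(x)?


Differentiate: d/dx [ 1/(1-x)^r ] = r / (1-x)^(r+1).
Here r = 7, so f'(x) = 7 / (1-x)^8.
The expansion of 1/(1-x)^(r+1) has coefficient of x^n equal to C(n+r, r).
So the coefficient of x^15 in f'(x) is
7 * C(22, 7) = 7 * 170544 = 1193808

1193808


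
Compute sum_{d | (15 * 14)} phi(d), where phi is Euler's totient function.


First, 15 * 14 = 210. One classical identity is sum_{d | n} phi(d) = n (each k in [1, n] has a unique gcd with n, and among the k's with gcd(k, n) = n/d there are phi(d) of them). So the sum equals 210. We also verify directly:
Divisors of 210: 1, 2, 3, 5, 6, 7, 10, 14, 15, 21, 30, 35, 42, 70, 105, 210.
phi values: 1, 1, 2, 4, 2, 6, 4, 6, 8, 12, 8, 24, 12, 24, 48, 48.
Sum = 210.

210


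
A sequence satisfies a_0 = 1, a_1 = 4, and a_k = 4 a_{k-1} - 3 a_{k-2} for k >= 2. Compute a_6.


The characteristic equation is t^2 - 4 t + 3 = 0, with roots r_1 = 3 and r_2 = 1 (so c_1 = r_1 + r_2, c_2 = -r_1 r_2 as required).
One can use the closed form a_n = A r_1^n + B r_2^n, but direct iteration is more reliable:
a_0 = 1, a_1 = 4, a_2 = 13, a_3 = 40, a_4 = 121, a_5 = 364, a_6 = 1093.
So a_6 = 1093.

1093


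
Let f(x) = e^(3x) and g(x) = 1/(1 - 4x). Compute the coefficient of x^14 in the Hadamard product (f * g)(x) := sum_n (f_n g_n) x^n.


Expanding: f_k = 3^k/k! (from e^(3x)) and g_k = 4^k (from 1/(1 - 4x)). So the Hadamard coefficient (f * g)_k = 3^k 4^k / k! = (12)^k / k!.
For k = 14: 12^14/14! = 1283918464548864/87178291200 = 2579890176/175175.

2579890176/175175


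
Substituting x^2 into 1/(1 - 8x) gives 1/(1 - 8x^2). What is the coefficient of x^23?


Since 1/(1 - 8x^2) only has even powers of x,
the coefficient of x^23 (odd) is 0.

0


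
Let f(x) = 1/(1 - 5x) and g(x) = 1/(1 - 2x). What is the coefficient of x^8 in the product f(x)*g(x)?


The coefficient of x^n in f*g is the Cauchy product: sum_{k=0}^{n} a^k * b^(n-k).
With a=5, b=2, n=8:
sum_{k=0}^{8} 5^k * 2^(8-k)
= 650871

650871


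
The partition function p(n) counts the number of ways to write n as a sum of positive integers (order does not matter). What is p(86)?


Using the generating function prod_{k>=1} 1/(1-x^k), we compute p(86).
By dynamic programming over parts 1 through 86:
p(86) = 34262962

34262962


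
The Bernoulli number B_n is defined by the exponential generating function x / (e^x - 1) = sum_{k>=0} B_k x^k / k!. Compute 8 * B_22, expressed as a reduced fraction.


Bernoulli numbers can also be computed recursively via B_0 = 1 and sum_{j=0}^{m} C(m+1, j) B_j = 0 for m >= 1. Odd-index Bernoulli numbers vanish for k >= 3.
Computing B_22 = 854513/138, so 8 * B_22 = 8 * 854513/138 = 3418052/69.

3418052/69


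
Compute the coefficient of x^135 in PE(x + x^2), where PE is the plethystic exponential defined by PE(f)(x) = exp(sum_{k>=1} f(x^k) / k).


With f(x) = x + x^2, the exponent is sum_{k>=1} (x^k + x^(2k)) / k = -ln(1 - x) - ln(1 - x^2). Exponentiating:
PE(x + x^2) = 1 / ((1 - x)(1 - x^2)).
This is the generating function for partitions of n into parts of size 1 or 2. The number of 2's can be any j in 0..67, and the rest are 1's, so
[x^135] = floor(135/2) + 1 = 68.

68


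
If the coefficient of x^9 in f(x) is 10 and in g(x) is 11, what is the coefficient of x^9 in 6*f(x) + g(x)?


Scalar multiplication scales coefficients: 6 * 10 = 60.
Then add the g coefficient: 60 + 11
= 71

71


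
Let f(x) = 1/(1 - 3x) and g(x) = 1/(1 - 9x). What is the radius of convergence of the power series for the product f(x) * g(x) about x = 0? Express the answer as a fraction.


The radius of 1/(1 - 3x) is 1/3 (nearest singularity at x = 1/3), and the radius of 1/(1 - 9x) is 1/9.
The product f(x)*g(x) = 1/((1 - 3x)(1 - 9x)) has singularities at both 1/3 and 1/9, so its radius of convergence is the distance to the nearest one:
min(1/3, 1/9) = 1/9.

1/9


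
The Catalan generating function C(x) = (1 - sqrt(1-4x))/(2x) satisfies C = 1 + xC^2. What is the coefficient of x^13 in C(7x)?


Substituting x -> 7x scales the n-th coefficient by 7^n, so [x^13] C(7x) = 7^13 * C_13.
C_13 = C(2*13, 13)/(14) = 10400600/14 = 742900.
So 7^13 * 742900 = 96889010407 * 742900 = 71978845831360300.

71978845831360300


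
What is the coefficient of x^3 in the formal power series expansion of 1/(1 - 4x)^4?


The general identity 1/(1 - c x)^r = sum_{k>=0} c^k C(k + r - 1, r - 1) x^k follows by substituting y = c x into 1/(1 - y)^r = sum_{k>=0} C(k + r - 1, r - 1) y^k.
For c = 4, r = 4, k = 3:
4^3 * C(6, 3) = 64 * 20 = 1280.

1280


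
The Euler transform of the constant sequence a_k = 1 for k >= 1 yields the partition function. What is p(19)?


The Euler transform converts the sequence a_k = 1 into the number of integer partitions.
Using the recurrence or dynamic programming:
p(19) = 490

490


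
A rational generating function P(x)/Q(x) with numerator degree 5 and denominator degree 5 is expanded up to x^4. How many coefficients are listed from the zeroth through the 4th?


Expanding up to x^4 gives the coefficients for x^0, x^1, ..., x^4.
That is 4 + 1 = 5 coefficients in total.

5


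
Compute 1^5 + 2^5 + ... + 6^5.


This power sum has a closed form given by Faulhaber's formula
sum_{k=1}^{m} k^p = (1 / (p + 1)) * sum_{j=0}^{p} C(p + 1, j) B_j m^(p + 1 - j),
but for small m direct computation is fastest:
1 + 32 + 243 + 1024 + 3125 + 7776 = 12201.

12201


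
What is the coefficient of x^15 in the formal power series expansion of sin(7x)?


The Maclaurin series is sin(t) = sum_{k>=0} (-1)^k t^(2k+1) / (2k+1)!, so substituting t = 7x, only odd powers of x are nonzero, with coefficient of x^(2k+1) equal to (-1)^k 7^(2k+1) / (2k+1)!.
Write 15 = 2*7 + 1, giving the coefficient (-1)^7 * 7^15 / 15! = -4747561509943/1307674368000 = -96889010407/26687232000.

-96889010407/26687232000


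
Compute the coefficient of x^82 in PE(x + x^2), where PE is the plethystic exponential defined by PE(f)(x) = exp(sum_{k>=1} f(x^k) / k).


With f(x) = x + x^2, the exponent is sum_{k>=1} (x^k + x^(2k)) / k = -ln(1 - x) - ln(1 - x^2). Exponentiating:
PE(x + x^2) = 1 / ((1 - x)(1 - x^2)).
This is the generating function for partitions of n into parts of size 1 or 2. The number of 2's can be any j in 0..41, and the rest are 1's, so
[x^82] = floor(82/2) + 1 = 42.

42


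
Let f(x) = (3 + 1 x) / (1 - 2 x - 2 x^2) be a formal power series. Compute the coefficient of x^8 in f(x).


Write f(x) = sum_{k>=0} a_k x^k. Multiplying both sides by 1 - 2 x - 2 x^2 gives
(1 - 2 x - 2 x^2) sum_{k>=0} a_k x^k = 3 + 1 x.
Matching coefficients:
 x^0: a_0 = 3
 x^1: a_1 - 2 a_0 = 1  =>  a_1 = 2*3 + 1 = 7
 x^k (k >= 2): a_k = 2 a_{k-1} + 2 a_{k-2}.
Iterating: a_2 = 20, a_3 = 54, a_4 = 148, a_5 = 404, a_6 = 1104, a_7 = 3016, a_8 = 8240.
So the coefficient of x^8 is 8240.

8240


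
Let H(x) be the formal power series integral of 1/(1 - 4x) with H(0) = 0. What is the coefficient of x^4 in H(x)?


1/(1 - 4x) = sum_{k>=0} 4^k x^k. Integrating termwise with H(0) = 0:
H(x) = sum_{k>=0} 4^k x^(k+1) / (k+1) = sum_{m>=1} 4^(m-1) x^m / m.
For m = 4: 4^3/4 = 64/4 = 16.

16


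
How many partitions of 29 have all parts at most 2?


Using the generating function (1-x)^(-1)(1-x^2)^(-1),
the coefficient of x^29 counts these restricted partitions.
Result = 15

15


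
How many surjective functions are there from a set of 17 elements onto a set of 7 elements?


By inclusion-exclusion on which target elements are missed, the number of surjections from an n-set onto a k-set is
surj(n, k) = sum_{j=0}^{k} (-1)^j C(k, j) (k - j)^n.
Equivalently surj(n, k) = k! * S(n, k), where S(n, k) is the Stirling number of the second kind.
For n = 17, k = 7:
S(17, 7) = 25708104786, so
surj = 7! * 25708104786 = 5040 * 25708104786 = 129568848121440.

129568848121440


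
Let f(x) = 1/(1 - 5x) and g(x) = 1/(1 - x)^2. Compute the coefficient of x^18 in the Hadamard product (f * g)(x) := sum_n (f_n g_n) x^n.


f has coefficients f_k = 5^k. For g = 1/(1 - x)^2 the coefficient is g_k = C(k + 1, 1) = k + 1. The Hadamard coefficient is (f * g)_k = 5^k * (k + 1).
For k = 18: 5^18 * 19 = 3814697265625 * 19 = 72479248046875.

72479248046875


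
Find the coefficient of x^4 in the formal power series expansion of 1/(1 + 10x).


Write 1/(1 + c x) = 1/(1 - (-c) x) and apply the geometric-series identity
1/(1 - y) = sum_{k>=0} y^k to get 1/(1 + c x) = sum_{k>=0} (-c)^k x^k.
So the coefficient of x^k is (-c)^k = (-1)^k * c^k.
Here c = 10 and k = 4:
(-10)^4 = 1 * 10000 = 10000

10000


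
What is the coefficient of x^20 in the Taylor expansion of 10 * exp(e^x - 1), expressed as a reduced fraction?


exp(e^x - 1) = sum_{k>=0} Bell_k x^k / k!, where Bell_k is the k-th Bell number.
So the coefficient of x^20 is 10 * Bell_20 / 20!.
Computing: Bell_20 = 51724158235372 and 20! = 2432902008176640000, giving
10 * 51724158235372/2432902008176640000 = 263898766507/1241276534784000.

263898766507/1241276534784000


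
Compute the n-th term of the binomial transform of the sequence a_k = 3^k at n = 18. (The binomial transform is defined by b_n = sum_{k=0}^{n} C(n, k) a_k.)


With a_k = 3^k, b_n = sum_{k=0}^{n} C(n, k) 3^k = (1 + 3)^n by the binomial theorem.
For n = 18: (1 + 3)^18 = 4^18 = 68719476736.

68719476736


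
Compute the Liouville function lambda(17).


The Liouville function is lambda(k) = (-1)^Omega(k), where Omega(k) counts the prime factors of k with multiplicity.
Factoring: 17 = 17, so Omega(17) = 1.
lambda(17) = (-1)^1 = -1.

-1


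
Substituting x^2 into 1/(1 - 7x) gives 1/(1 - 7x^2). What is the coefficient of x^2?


The coefficient of x^(2m) in 1/(1 - 7x^2) is 7^m.
With n = 2 = 2*1, the coefficient is 7^1 = 7.

7


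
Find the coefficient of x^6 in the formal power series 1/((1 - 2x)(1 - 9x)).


By partial fractions or Cauchy convolution:
The coefficient equals sum_{k=0}^{6} 2^k * 9^(6-k).
= 683263

683263


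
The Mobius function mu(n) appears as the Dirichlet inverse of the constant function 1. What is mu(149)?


149 = 149 (all distinct primes).
mu(149) = (-1)^1 = -1

-1


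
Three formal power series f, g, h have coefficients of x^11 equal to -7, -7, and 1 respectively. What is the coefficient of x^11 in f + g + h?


Series addition is componentwise:
-7 + -7 + 1
= -13

-13


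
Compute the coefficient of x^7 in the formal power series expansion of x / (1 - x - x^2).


Let f(x) = sum_{k>=0} a_k x^k. Multiplying f(x) * (1 - x - x^2) = x and matching coefficients gives a_0 = 0, a_1 = 1, and a_k = a_{k-1} + a_{k-2} for k >= 2. These are the Fibonacci numbers F_k.
Iterating from F_0 = 0, F_1 = 1:
F_0=0, F_1=1, F_2=1, F_3=2, F_4=3, F_5=5, F_6=8, F_7=13
F_7 = 13.

13


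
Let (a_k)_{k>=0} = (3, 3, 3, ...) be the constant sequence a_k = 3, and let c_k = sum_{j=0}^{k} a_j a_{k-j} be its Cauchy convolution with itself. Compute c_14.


Since a_j = 3 for all j >= 0, the convolution sum becomes
c_k = sum_{j=0}^{k} 3 * 3 = 9 * (k + 1).
Equivalently, the generating function of (a_k) is 3/(1 - x) and its square is 9/(1 - x)^2 = sum_{k>=0} 9(k + 1) x^k.
For k = 14: 9 * 15 = 135.

135


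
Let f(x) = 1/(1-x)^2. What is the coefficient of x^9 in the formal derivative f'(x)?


Differentiate: d/dx [ 1/(1-x)^r ] = r / (1-x)^(r+1).
Here r = 2, so f'(x) = 2 / (1-x)^3.
The expansion of 1/(1-x)^(r+1) has coefficient of x^n equal to C(n+r, r).
So the coefficient of x^9 in f'(x) is
2 * C(11, 2) = 2 * 55 = 110

110


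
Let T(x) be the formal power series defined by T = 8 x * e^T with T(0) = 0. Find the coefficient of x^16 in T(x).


Apply the Lagrange inversion formula: if T = 8 x * phi(T) with phi(t) = e^t, then
[x^n] T = 8^n * (1/n) [t^(n-1)] phi(t)^n = 8^n * (1/n) [t^(n-1)] e^(n t) = 8^n * (1/n) * n^(n-1) / (n-1)! = 8^n * n^(n-1) / n!.
When c = 1 this is the Cayley count of rooted labeled trees on n vertices, divided by n!.
For n = 16: 8^16 * 16^15 / 16! = 281474976710656 * 1152921504606846976/20922789888000 = 9903520314283042199192993792/638512875.

9903520314283042199192993792/638512875


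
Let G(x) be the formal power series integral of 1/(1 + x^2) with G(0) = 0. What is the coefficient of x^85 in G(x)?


1/(1 + x^2) = sum_{j>=0} (-1)^j x^(2j). Integrating termwise with G(0) = 0:
G(x) = sum_{j>=0} (-1)^j x^(2j+1) / (2j+1) = arctan(x).
Only odd powers are nonzero. For x^85 write 85 = 2*42 + 1, giving
(-1)^42 / 85 = 1/85 = 1/85.

1/85


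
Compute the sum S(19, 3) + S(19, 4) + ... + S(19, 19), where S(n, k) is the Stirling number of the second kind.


By definition, S(n, k) counts partitions of an n-set into exactly k nonempty blocks.
Computing row n = 19 for k = 3..19:
S(19, k): 193448101, 11259666950, 147589284710, 693081601779, 1492924634839, 1709751003480, 1144614626805, 477297033785, 129413217791, 23466951300, 2892439160, 243577530, 13916778, 527136, 12597, 171, 1
Sum = 5832741942913.

5832741942913


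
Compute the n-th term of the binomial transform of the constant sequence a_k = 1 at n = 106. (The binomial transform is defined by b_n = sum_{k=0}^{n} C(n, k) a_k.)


With a_k = 1 for all k, b_n = sum_{k=0}^{n} C(n, k) = 2^n by the binomial theorem.
For n = 106: 2^106 = 81129638414606681695789005144064.

81129638414606681695789005144064


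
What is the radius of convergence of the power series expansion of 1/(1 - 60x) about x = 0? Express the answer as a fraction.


Expanding 1/(1 - 60x) = sum_{k>=0} 60^k x^k, the series converges when |60x| < 1, i.e., |x| < 1/60.
So the radius of convergence is 1/60 = 1/60.

1/60


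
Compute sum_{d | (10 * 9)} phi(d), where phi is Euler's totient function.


First, 10 * 9 = 90. One classical identity is sum_{d | n} phi(d) = n (each k in [1, n] has a unique gcd with n, and among the k's with gcd(k, n) = n/d there are phi(d) of them). So the sum equals 90. We also verify directly:
Divisors of 90: 1, 2, 3, 5, 6, 9, 10, 15, 18, 30, 45, 90.
phi values: 1, 1, 2, 4, 2, 6, 4, 8, 6, 8, 24, 24.
Sum = 90.

90


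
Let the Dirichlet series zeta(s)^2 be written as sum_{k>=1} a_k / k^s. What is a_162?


The Dirichlet convolution of the constant function 1 with itself gives (1 * 1)(k) = sum_{d | k} 1 = d(k), the number of positive divisors of k.
Since zeta(s) = sum_{k>=1} 1/k^s, we have zeta(s)^2 = sum_{k>=1} d(k)/k^s, so a_k = d(k).
For k = 162: the divisors are 1, 2, 3, 6, 9, 18, 27, 54, 81, 162.
Count = 10.

10


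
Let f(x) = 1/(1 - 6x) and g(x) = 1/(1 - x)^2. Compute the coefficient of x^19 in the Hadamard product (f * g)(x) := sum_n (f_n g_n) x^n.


f has coefficients f_k = 6^k. For g = 1/(1 - x)^2 the coefficient is g_k = C(k + 1, 1) = k + 1. The Hadamard coefficient is (f * g)_k = 6^k * (k + 1).
For k = 19: 6^19 * 20 = 609359740010496 * 20 = 12187194800209920.

12187194800209920


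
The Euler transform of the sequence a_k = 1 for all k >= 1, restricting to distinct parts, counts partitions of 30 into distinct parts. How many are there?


Partitions of 30 into distinct parts can be computed via generating function.
Product (1+x)(1+x^2)(1+x^3)...
The coefficient of x^30 = 296

296


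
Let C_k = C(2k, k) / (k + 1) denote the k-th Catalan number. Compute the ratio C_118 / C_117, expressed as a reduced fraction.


Using C_k = (2k)! / (k! (k+1)!), the ratio C_{k+1}/C_k simplifies to
C_{k+1}/C_k = [(2k+2)! / ((k+1)! (k+2)!)] * [k! (k+1)! / (2k)!]
 = (2k+2)(2k+1) / ((k+1)(k+2)) = 2(2k+1) / (k+2).
For k = 117: 2(2*117 + 1) / (117 + 2) = 470/119 = 470/119.

470/119


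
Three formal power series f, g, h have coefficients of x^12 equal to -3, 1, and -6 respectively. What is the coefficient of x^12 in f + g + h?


Series addition is componentwise:
-3 + 1 + -6
= -8

-8


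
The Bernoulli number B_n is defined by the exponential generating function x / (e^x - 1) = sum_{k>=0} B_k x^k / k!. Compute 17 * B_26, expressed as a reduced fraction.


Bernoulli numbers can also be computed recursively via B_0 = 1 and sum_{j=0}^{m} C(m+1, j) B_j = 0 for m >= 1. Odd-index Bernoulli numbers vanish for k >= 3.
Computing B_26 = 8553103/6, so 17 * B_26 = 17 * 8553103/6 = 145402751/6.

145402751/6


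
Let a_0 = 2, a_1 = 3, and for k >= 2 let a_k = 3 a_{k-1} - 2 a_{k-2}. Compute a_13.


Iterating the recurrence forward:
a_0 = 2
a_1 = 3
a_2 = 3*3 - 2*2 = 5
a_3 = 3*5 - 2*3 = 9
a_4 = 3*9 - 2*5 = 17
a_5 = 3*17 - 2*9 = 33
a_6 = 3*33 - 2*17 = 65
a_7 = 3*65 - 2*33 = 129
a_8 = 3*129 - 2*65 = 257
a_9 = 3*257 - 2*129 = 513
a_10 = 3*513 - 2*257 = 1025
a_11 = 3*1025 - 2*513 = 2049
a_12 = 3*2049 - 2*1025 = 4097
a_13 = 3*4097 - 2*2049 = 8193
So a_13 = 8193.

8193


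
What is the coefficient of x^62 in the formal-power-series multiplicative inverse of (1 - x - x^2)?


Let the inverse be f(x) = sum_{k>=0} a_k x^k. From f(x) * (1 - x - x^2) = 1 and matching coefficients:
 x^0: a_0 = 1.
 x^1: a_1 - a_0 = 0, so a_1 = 1.
 x^k (k >= 2): a_k - a_{k-1} - a_{k-2} = 0, i.e. a_k = a_{k-1} + a_{k-2}.
This is the Fibonacci-type recurrence shifted so that a_0 = a_1 = 1.
Iterating: a_0=1, a_1=1, a_2=2, a_3=3, a_4=5, a_5=8, a_6=13, a_7=21, a_8=34, a_9=55, ...
a_62 = 6557470319842.

6557470319842


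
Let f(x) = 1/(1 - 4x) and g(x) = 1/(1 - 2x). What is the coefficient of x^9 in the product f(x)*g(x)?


The coefficient of x^n in f*g is the Cauchy product: sum_{k=0}^{n} a^k * b^(n-k).
With a=4, b=2, n=9:
sum_{k=0}^{9} 4^k * 2^(9-k)
= 523776

523776


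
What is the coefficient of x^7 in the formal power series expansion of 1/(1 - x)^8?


The negative binomial / multiset identity is
1/(1 - x)^r = sum_{k>=0} C(k + r - 1, r - 1) x^k.
Here r = 8 and k = 7, so the coefficient is
C(7 + 7, 7) = C(14, 7)
= 3432

3432


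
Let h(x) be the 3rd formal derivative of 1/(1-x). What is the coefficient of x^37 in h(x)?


Differentiating 3 times: d^3/dx^3 [1/(1-x)] = 3!/(1-x)^4.
The expansion 1/(1-x)^4 = sum_{k>=0} C(k+3, 3) x^k, so the coefficient of x^n in 3!/(1-x)^4 is 3! * C(n+3, 3).
For n = 37: 6 * C(40, 3) = 6 * 9880 = 59280

59280


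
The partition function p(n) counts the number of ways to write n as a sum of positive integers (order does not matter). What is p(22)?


Using the generating function prod_{k>=1} 1/(1-x^k), we compute p(22).
By dynamic programming over parts 1 through 22:
p(22) = 1002

1002


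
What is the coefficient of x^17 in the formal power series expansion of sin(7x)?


The Maclaurin series is sin(t) = sum_{k>=0} (-1)^k t^(2k+1) / (2k+1)!, so substituting t = 7x, only odd powers of x are nonzero, with coefficient of x^(2k+1) equal to (-1)^k 7^(2k+1) / (2k+1)!.
Write 17 = 2*8 + 1, giving the coefficient (-1)^8 * 7^17 / 17! = 232630513987207/355687428096000 = 4747561509943/7258927104000.

4747561509943/7258927104000


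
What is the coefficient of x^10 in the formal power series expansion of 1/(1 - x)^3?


The expansion 1/(1 - x)^r = sum_{k>=0} C(k + r - 1, r - 1) x^k follows from the multiset / negative-binomial theorem (or from repeated differentiation of the geometric series).
For r = 3 and k = 10:
C(12, 2) = 479001600 / (2 * 3628800) = 66.

66


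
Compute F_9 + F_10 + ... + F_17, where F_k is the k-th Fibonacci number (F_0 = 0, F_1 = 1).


Use the identity sum_{k=0}^{N} F_k = F_{N+2} - 1 (which follows from F_{k+2} - F_{k+1} = F_k). Then
sum_{k=9}^{17} F_k = (F_{19} - 1) - (F_{10} - 1) = F_{19} - F_{10}.
Computing: F_{19} = 4181, F_{10} = 55, so
Sum = 4181 - 55 = 4126.

4126


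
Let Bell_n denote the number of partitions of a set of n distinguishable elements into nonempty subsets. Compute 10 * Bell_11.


Bell_11 can be computed from the Bell triangle or from Dobinski's identity Bell_n = (1/e) * sum_{k>=0} k^n / k!.
Computing Bell_11 = 678570.
Then 10 * 678570 = 6785700.

6785700


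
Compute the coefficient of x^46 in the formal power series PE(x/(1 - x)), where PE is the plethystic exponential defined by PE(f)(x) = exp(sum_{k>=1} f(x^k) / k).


For f(x) = x/(1 - x) we have
sum_{k>=1} f(x^k) / k = sum_{k>=1} (1/k) * x^k / (1 - x^k) = sum_{k, m >= 1} x^(k m) / k,
which after exponentiating simplifies to
PE(x/(1 - x)) = prod_{k>=1} 1 / (1 - x^k).
This is the generating function for the partition function p(n), so the coefficient of x^46 is p(46).
Computing p(46) by dynamic programming over parts 1, 2, ..., 46: p(46) = 105558.

105558


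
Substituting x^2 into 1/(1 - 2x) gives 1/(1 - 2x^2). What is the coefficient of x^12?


The coefficient of x^(2m) in 1/(1 - 2x^2) is 2^m.
With n = 12 = 2*6, the coefficient is 2^6 = 64.

64


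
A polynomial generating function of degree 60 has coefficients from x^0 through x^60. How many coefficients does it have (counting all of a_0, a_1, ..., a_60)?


A polynomial of degree 60 takes the form a_0 + a_1 x + ... + a_60 x^60.
The number of coefficients is 60 + 1 = 61.

61


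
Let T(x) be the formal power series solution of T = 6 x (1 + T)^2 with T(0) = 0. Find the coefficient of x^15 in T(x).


Apply the Lagrange inversion formula: if T = 6 x * phi(T) with phi(t) = (1 + t)^2, then [x^n] T = 6^n * (1/n) [t^(n-1)] phi(t)^n = 6^n * (1/n) [t^(n-1)] (1 + t)^(2n) = 6^n * (1/n) C(2n, n-1).
Using the identity C(2n, n-1) = C(2n, n) * n / (n+1), the unscaled factor equals C(2n, n) / (n+1) = C_n, the n-th Catalan number.
For n = 15: C_15 = C(30, 15) / 16 = 155117520/16 = 9694845.
With the 6^15 = 470184984576 factor, the coefficient is 470184984576 * 9694845 = 4558370546791710720.

4558370546791710720


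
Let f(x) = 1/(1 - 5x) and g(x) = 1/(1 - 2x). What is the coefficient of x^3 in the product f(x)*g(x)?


The coefficient of x^n in f*g is the Cauchy product: sum_{k=0}^{n} a^k * b^(n-k).
With a=5, b=2, n=3:
sum_{k=0}^{3} 5^k * 2^(3-k)
= 203

203


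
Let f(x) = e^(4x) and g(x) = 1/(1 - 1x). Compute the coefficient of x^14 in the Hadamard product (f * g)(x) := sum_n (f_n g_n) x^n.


Expanding: f_k = 4^k/k! (from e^(4x)) and g_k = 1^k (from 1/(1 - 1x)). So the Hadamard coefficient (f * g)_k = 4^k 1^k / k! = (4)^k / k!.
For k = 14: 4^14/14! = 268435456/87178291200 = 131072/42567525.

131072/42567525


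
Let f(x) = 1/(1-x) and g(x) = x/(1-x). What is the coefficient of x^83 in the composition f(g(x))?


First simplify the composition: f(g(x)) = 1/(1 - x/(1-x)) = (1-x)/((1-x) - x) = (1-x)/(1-2x).
Now extract the coefficient. Write (1-x)/(1-2x) = 1/(1-2x) - x/(1-2x).
The coefficient of x^n in 1/(1-2x) is 2^n, and in x/(1-2x) is 2^(n-1) (for n >= 1).
So the coefficient of x^83 is 2^83 - 2^82 = 9671406556917033397649408 - 4835703278458516698824704 = 4835703278458516698824704.

4835703278458516698824704


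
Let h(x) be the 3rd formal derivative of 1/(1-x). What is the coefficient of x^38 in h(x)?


Differentiating 3 times: d^3/dx^3 [1/(1-x)] = 3!/(1-x)^4.
The expansion 1/(1-x)^4 = sum_{k>=0} C(k+3, 3) x^k, so the coefficient of x^n in 3!/(1-x)^4 is 3! * C(n+3, 3).
For n = 38: 6 * C(41, 3) = 6 * 10660 = 63960

63960


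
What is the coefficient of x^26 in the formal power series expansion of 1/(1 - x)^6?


The negative binomial / multiset identity is
1/(1 - x)^r = sum_{k>=0} C(k + r - 1, r - 1) x^k.
Here r = 6 and k = 26, so the coefficient is
C(26 + 5, 5) = C(31, 5)
= 169911

169911


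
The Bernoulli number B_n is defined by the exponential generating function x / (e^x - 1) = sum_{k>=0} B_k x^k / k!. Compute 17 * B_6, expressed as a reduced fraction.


Bernoulli numbers can also be computed recursively via B_0 = 1 and sum_{j=0}^{m} C(m+1, j) B_j = 0 for m >= 1. Odd-index Bernoulli numbers vanish for k >= 3.
Computing B_6 = 1/42, so 17 * B_6 = 17 * 1/42 = 17/42.

17/42


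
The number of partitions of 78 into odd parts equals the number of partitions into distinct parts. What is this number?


Computing partitions of 78 into odd parts (1, 3, 5, ...):
Using the generating function prod_{k>=0} 1/(1-x^(2k+1)),
the count is 64234

64234


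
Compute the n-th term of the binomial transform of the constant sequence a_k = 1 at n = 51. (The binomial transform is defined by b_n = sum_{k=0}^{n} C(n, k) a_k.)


With a_k = 1 for all k, b_n = sum_{k=0}^{n} C(n, k) = 2^n by the binomial theorem.
For n = 51: 2^51 = 2251799813685248.

2251799813685248


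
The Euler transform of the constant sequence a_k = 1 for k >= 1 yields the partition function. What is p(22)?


The Euler transform converts the sequence a_k = 1 into the number of integer partitions.
Using the recurrence or dynamic programming:
p(22) = 1002

1002


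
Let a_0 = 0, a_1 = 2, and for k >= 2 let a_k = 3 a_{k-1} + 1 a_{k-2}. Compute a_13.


Iterating the recurrence forward:
a_0 = 0
a_1 = 2
a_2 = 3*2 + 1*0 = 6
a_3 = 3*6 + 1*2 = 20
a_4 = 3*20 + 1*6 = 66
a_5 = 3*66 + 1*20 = 218
a_6 = 3*218 + 1*66 = 720
a_7 = 3*720 + 1*218 = 2378
a_8 = 3*2378 + 1*720 = 7854
a_9 = 3*7854 + 1*2378 = 25940
a_10 = 3*25940 + 1*7854 = 85674
a_11 = 3*85674 + 1*25940 = 282962
a_12 = 3*282962 + 1*85674 = 934560
a_13 = 3*934560 + 1*282962 = 3086642
So a_13 = 3086642.

3086642


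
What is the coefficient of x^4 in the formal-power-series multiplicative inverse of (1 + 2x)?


The inverse is 1/(1 + 2x). Apply the geometric identity 1/(1 - y) = sum_{k>=0} y^k with y = -2x:
1/(1 + 2x) = sum_{k>=0} (-2)^k x^k.
So the coefficient of x^4 is (-2)^4 = 16.

16


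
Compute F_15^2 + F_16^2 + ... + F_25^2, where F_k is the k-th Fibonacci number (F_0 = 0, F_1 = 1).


There is a standard identity sum_{k=0}^{N} F_k^2 = F_N * F_{N+1} (proved inductively from the telescoping relation F_k^2 = F_k F_{k+1} - F_{k-1} F_k). Then
sum_{k=15}^{25} F_k^2 = F_25 F_26 - F_14 F_15.
Computing: F_25 = 75025, F_26 = 121393, F_14 = 377, F_15 = 610.
Sum = 75025 * 121393 - 377 * 610 = 9107279855.

9107279855


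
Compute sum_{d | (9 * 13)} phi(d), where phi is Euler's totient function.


First, 9 * 13 = 117. One classical identity is sum_{d | n} phi(d) = n (each k in [1, n] has a unique gcd with n, and among the k's with gcd(k, n) = n/d there are phi(d) of them). So the sum equals 117. We also verify directly:
Divisors of 117: 1, 3, 9, 13, 39, 117.
phi values: 1, 2, 6, 12, 24, 72.
Sum = 117.

117


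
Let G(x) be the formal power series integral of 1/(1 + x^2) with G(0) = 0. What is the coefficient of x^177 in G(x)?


1/(1 + x^2) = sum_{j>=0} (-1)^j x^(2j). Integrating termwise with G(0) = 0:
G(x) = sum_{j>=0} (-1)^j x^(2j+1) / (2j+1) = arctan(x).
Only odd powers are nonzero. For x^177 write 177 = 2*88 + 1, giving
(-1)^88 / 177 = 1/177 = 1/177.

1/177


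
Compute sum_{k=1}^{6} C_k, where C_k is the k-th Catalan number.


C_1 through C_6: 1, 2, 5, 14, 42, 132
Sum = 1 + 2 + 5 + 14 + 42 + 132
= 196

196


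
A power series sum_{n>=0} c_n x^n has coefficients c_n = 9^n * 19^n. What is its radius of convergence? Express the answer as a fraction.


By the root test (Cauchy-Hadamard), the radius is R = 1 / limsup_n |c_n|^(1/n).
Here |c_n|^(1/n) = (9^n * 19^n)^(1/n) = 9 * 19 = 171 for all n.
So R = 1/171 = 1/171.

1/171


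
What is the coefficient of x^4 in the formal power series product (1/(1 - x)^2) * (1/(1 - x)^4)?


Combine the factors: (1/(1 - x)^2) * (1/(1 - x)^4) = 1/(1 - x)^6.
Then use 1/(1 - x)^r = sum_{k>=0} C(k + r - 1, r - 1) x^k with r = 6 and k = 4:
C(9, 5) = 126.

126


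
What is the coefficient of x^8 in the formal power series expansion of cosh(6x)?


The Maclaurin series is cosh(t) = sum_{m>=0} t^(2m) / (2m)!, so substituting t = 6x, only even powers of x are nonzero, with coefficient of x^(2m) equal to 6^(2m) / (2m)!.
For x^8 the coefficient is 6^8/8! = 1679616/40320 = 1458/35.

1458/35


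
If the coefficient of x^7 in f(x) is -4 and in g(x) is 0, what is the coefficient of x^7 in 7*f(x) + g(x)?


Scalar multiplication scales coefficients: 7 * -4 = -28.
Then add the g coefficient: -28 + 0
= -28

-28


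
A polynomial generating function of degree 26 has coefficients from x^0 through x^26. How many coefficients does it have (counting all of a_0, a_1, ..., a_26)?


A polynomial of degree 26 takes the form a_0 + a_1 x + ... + a_26 x^26.
The number of coefficients is 26 + 1 = 27.

27


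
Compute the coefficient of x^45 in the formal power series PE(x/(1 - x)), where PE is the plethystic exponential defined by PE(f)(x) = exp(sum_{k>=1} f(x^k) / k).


For f(x) = x/(1 - x) we have
sum_{k>=1} f(x^k) / k = sum_{k>=1} (1/k) * x^k / (1 - x^k) = sum_{k, m >= 1} x^(k m) / k,
which after exponentiating simplifies to
PE(x/(1 - x)) = prod_{k>=1} 1 / (1 - x^k).
This is the generating function for the partition function p(n), so the coefficient of x^45 is p(45).
Computing p(45) by dynamic programming over parts 1, 2, ..., 45: p(45) = 89134.

89134


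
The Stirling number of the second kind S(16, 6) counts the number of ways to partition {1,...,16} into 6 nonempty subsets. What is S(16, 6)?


Using the explicit formula S(n,k) = (1/k!) sum_{j=0}^{k} (-1)^(k-j) C(k,j) j^n:
S(16, 6) = 2734926558
Equivalently, S(n,k) is n! times the coefficient of x^n in the EGF (e^x - 1)^k / k!.

2734926558


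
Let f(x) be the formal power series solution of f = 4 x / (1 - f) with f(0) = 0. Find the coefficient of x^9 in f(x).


Apply Lagrange inversion: f = 4 x * phi(f) with phi(t) = 1/(1 - t), so
[x^n] f = 4^n * (1/n) [t^(n-1)] phi(t)^n = 4^n * (1/n) [t^(n-1)] (1 - t)^(-n) = 4^n * (1/n) C(2n - 2, n - 1) = 4^n * C_{n-1}.
For n = 9: C_8 = C(16, 8) / 9 = 12870/9 = 1430.
With the 4^9 = 262144 factor, the coefficient is 262144 * 1430 = 374865920.

374865920


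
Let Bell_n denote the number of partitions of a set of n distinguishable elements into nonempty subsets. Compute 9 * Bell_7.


Bell_7 can be computed from the Bell triangle or from Dobinski's identity Bell_n = (1/e) * sum_{k>=0} k^n / k!.
Computing Bell_7 = 877.
Then 9 * 877 = 7893.

7893


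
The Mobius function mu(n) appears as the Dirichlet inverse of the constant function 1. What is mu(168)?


168 has a squared prime factor, so mu(168) = 0.
Factorization reveals a repeated prime.

0


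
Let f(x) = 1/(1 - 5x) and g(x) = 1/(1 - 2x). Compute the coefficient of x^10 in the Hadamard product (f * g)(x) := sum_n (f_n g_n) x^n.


f has coefficients f_k = 5^k and g has coefficients g_k = 2^k, so the Hadamard product has coefficient (f*g)_k = 5^k * 2^k = 10^k.
For k = 10: 10^10 = 10000000000.

10000000000


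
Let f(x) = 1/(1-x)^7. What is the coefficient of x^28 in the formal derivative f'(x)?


Differentiate: d/dx [ 1/(1-x)^r ] = r / (1-x)^(r+1).
Here r = 7, so f'(x) = 7 / (1-x)^8.
The expansion of 1/(1-x)^(r+1) has coefficient of x^n equal to C(n+r, r).
So the coefficient of x^28 in f'(x) is
7 * C(35, 7) = 7 * 6724520 = 47071640

47071640


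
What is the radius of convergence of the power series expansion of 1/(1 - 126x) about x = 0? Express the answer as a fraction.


Expanding 1/(1 - 126x) = sum_{k>=0} 126^k x^k, the series converges when |126x| < 1, i.e., |x| < 1/126.
So the radius of convergence is 1/126 = 1/126.

1/126


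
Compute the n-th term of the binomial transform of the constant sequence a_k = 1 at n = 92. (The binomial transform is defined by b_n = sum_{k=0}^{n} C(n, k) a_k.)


With a_k = 1 for all k, b_n = sum_{k=0}^{n} C(n, k) = 2^n by the binomial theorem.
For n = 92: 2^92 = 4951760157141521099596496896.

4951760157141521099596496896


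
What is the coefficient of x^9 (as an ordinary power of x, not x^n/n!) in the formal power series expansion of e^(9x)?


The exponential series is e^y = sum_{k>=0} y^k / k!. Substituting y = 9x gives
e^(9x) = sum_{k>=0} 9^k x^k / k!.
So the coefficient of x^n is a^n/n! with a = 9, n = 9:
9^9 / 9! = 387420489/362880 = 4782969/4480

4782969/4480


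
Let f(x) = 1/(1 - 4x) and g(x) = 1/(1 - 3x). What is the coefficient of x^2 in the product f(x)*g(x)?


The coefficient of x^n in f*g is the Cauchy product: sum_{k=0}^{n} a^k * b^(n-k).
With a=4, b=3, n=2:
sum_{k=0}^{2} 4^k * 3^(2-k)
= 37

37


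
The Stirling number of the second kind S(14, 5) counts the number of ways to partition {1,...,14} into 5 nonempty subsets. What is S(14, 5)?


Using the explicit formula S(n,k) = (1/k!) sum_{j=0}^{k} (-1)^(k-j) C(k,j) j^n:
S(14, 5) = 40075035
Equivalently, S(n,k) is n! times the coefficient of x^n in the EGF (e^x - 1)^k / k!.

40075035


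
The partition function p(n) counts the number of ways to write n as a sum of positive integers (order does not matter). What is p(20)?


Using the generating function prod_{k>=1} 1/(1-x^k), we compute p(20).
By dynamic programming over parts 1 through 20:
p(20) = 627

627


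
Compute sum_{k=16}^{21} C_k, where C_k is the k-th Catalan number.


C_16 through C_21: 35357670, 129644790, 477638700, 1767263190, 6564120420, 24466267020
Sum = 35357670 + 129644790 + 477638700 + 1767263190 + 6564120420 + 24466267020
= 33440291790

33440291790


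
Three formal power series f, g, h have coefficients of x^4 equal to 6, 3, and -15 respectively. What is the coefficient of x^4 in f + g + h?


Series addition is componentwise:
6 + 3 + -15
= -6

-6


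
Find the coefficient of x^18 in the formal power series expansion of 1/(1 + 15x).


Write 1/(1 + c x) = 1/(1 - (-c) x) and apply the geometric-series identity
1/(1 - y) = sum_{k>=0} y^k to get 1/(1 + c x) = sum_{k>=0} (-c)^k x^k.
So the coefficient of x^k is (-c)^k = (-1)^k * c^k.
Here c = 15 and k = 18:
(-15)^18 = 1 * 1477891880035400390625 = 1477891880035400390625

1477891880035400390625


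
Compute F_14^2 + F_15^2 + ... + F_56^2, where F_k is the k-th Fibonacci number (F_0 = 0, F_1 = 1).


There is a standard identity sum_{k=0}^{N} F_k^2 = F_N * F_{N+1} (proved inductively from the telescoping relation F_k^2 = F_k F_{k+1} - F_{k-1} F_k). Then
sum_{k=14}^{56} F_k^2 = F_56 F_57 - F_13 F_14.
Computing: F_56 = 225851433717, F_57 = 365435296162, F_13 = 233, F_14 = 377.
Sum = 225851433717 * 365435296162 - 233 * 377 = 82534085568984207406313.

82534085568984207406313


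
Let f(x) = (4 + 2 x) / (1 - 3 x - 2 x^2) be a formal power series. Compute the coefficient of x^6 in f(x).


Write f(x) = sum_{k>=0} a_k x^k. Multiplying both sides by 1 - 3 x - 2 x^2 gives
(1 - 3 x - 2 x^2) sum_{k>=0} a_k x^k = 4 + 2 x.
Matching coefficients:
 x^0: a_0 = 4
 x^1: a_1 - 3 a_0 = 2  =>  a_1 = 3*4 + 2 = 14
 x^k (k >= 2): a_k = 3 a_{k-1} + 2 a_{k-2}.
Iterating: a_2 = 50, a_3 = 178, a_4 = 634, a_5 = 2258, a_6 = 8042.
So the coefficient of x^6 is 8042.

8042


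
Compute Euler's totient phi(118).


phi(n) counts integers in [1, n] coprime to n. Using the multiplicative formula phi(n) = n * prod_{p | n} (1 - 1/p):
118 = 2 * 59, so
phi(118) = 118 * (1 - 1/2) * (1 - 1/59) = 58.

58


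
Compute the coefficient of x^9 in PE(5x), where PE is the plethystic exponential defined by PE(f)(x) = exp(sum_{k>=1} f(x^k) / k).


With f(x) = 5x, the exponent is sum_{k>=1} 5 x^k / k = 5 * (-ln(1 - x)). Exponentiating:
PE(5x) = exp(-5 ln(1 - x)) = 1/(1 - x)^5.
By the negative binomial expansion, [x^n] 1/(1 - x)^5 = C(n + 4, 4).
For n = 9: C(13, 4) = 715.

715
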